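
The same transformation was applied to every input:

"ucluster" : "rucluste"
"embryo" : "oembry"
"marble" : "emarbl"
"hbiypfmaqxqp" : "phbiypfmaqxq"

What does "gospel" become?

lgospe

The transformation: move the last character to the front.
Applying that to "gospel" gives "lgospe".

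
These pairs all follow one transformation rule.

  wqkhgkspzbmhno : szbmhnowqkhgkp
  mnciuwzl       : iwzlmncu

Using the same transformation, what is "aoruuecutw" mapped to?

ucutwaorue

Each output is the input with this applied: swap the front and back halves of the string, then swap the first and last characters.
Working it through for "aoruuecutw": intermediate "ecutwaoruu", final "ucutwaorue".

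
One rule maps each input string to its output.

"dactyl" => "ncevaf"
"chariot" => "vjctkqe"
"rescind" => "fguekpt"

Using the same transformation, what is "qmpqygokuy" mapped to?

aorsaiqmws

The pattern: swap the first and last characters, then shift every letter 2 places forward in the alphabet (wrapping around).
Working it through for "qmpqygokuy": intermediate "ympqygokuq", final "aorsaiqmws".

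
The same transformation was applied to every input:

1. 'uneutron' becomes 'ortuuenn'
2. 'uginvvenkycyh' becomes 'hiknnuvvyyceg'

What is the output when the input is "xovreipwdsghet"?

ghioprstvwxdee

What's happening: sort the characters into alphabetical order, then move the first 3 characters to the end (rotate left by 3).
For "xovreipwdsghet" the result is "ghioprstvwxdee".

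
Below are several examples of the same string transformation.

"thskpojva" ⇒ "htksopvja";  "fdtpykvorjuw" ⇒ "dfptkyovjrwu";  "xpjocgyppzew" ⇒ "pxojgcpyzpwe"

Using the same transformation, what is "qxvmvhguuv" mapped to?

What's happening: swap each adjacent pair of characters (1↔2, 3↔4, ...).
So "qxvmvhguuv" becomes "xqmvhvugvu".

xqmvhvugvu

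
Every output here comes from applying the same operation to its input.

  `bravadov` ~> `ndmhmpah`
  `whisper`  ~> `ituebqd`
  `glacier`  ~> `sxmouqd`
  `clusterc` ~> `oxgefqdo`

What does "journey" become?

vagdzqk

The transformation: shift every letter 12 places forward in the alphabet (wrapping around).
Applying that to "journey" gives "vagdzqk".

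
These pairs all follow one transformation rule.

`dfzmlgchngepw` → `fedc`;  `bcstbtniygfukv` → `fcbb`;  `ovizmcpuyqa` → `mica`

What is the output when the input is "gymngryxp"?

What's happening: sort the characters into reverse alphabetical order, then keep only the last 4 characters.
Starting from "gymngryxp": after the first operation, "yyxrpnmgg"; after the second, "nmgg".

nmgg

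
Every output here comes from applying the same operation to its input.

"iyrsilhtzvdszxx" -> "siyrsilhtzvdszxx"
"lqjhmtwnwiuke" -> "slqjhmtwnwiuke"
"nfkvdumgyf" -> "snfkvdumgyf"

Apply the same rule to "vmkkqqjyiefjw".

Each output is the input with this applied: prepend "s".
Doing the same to "vmkkqqjyiefjw": "svmkkqqjyiefjw".

svmkkqqjyiefjw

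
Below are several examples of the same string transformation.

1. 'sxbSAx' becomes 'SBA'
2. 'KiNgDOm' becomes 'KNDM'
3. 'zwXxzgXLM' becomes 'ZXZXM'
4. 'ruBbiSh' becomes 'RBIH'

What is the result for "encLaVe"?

ECAE

In each case the input is transformed by: keep every other character starting from the first (positions 1st, 3rd, 5th, ...), then convert every letter to uppercase.
Applying both steps to "encLaVe": "ecae", then "ECAE".
(Check on "KiNgDOm": → "KNDm" → "KNDM" ✓)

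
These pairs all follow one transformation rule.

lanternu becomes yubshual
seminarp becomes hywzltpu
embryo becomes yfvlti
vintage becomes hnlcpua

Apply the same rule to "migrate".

In each case the input is transformed by: move the last 3 characters to the front (rotate right by 3), then shift every letter 7 places forward in the alphabet (wrapping around).
On "migrate": the first step gives "atemigr", and the second then gives "haltpny".
(Check on "lanternu": → "rnulante" → "yubshual" ✓)

haltpny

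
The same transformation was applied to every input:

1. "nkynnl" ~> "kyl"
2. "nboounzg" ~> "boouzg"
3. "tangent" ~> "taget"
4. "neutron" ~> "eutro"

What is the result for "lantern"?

In each case the input is transformed by: remove every "n".
Applying that to "lantern" gives "later".

later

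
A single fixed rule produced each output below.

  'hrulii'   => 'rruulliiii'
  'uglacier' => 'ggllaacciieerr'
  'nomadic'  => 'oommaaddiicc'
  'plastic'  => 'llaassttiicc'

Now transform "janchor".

Each output is the input with this applied: delete the first character, then double every character.
On "janchor": the first step gives "anchor", and the second then gives "aanncchhoorr".

aanncchhoorr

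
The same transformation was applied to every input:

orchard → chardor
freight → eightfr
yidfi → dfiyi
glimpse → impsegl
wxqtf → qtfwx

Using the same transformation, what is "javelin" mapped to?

velinja

Each output is the input with this applied: move the first 2 characters to the end (rotate left by 2).
Applying that to "javelin" gives "velinja".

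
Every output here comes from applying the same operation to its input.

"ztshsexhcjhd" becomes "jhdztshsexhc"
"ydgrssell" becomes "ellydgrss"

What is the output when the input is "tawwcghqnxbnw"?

bnwtawwcghqnx

What's happening: move the last 3 characters to the front (rotate right by 3).
On "tawwcghqnxbnw" that produces "bnwtawwcghqnx".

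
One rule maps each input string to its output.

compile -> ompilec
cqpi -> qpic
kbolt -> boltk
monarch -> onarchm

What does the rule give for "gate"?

What's happening: move the first character to the end.
Doing the same to "gate": "ateg".

ateg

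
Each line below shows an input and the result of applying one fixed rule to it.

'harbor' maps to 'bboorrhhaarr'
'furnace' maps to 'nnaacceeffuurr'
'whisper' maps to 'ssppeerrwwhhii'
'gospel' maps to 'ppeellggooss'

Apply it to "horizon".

Each output is the input with this applied: move the first 3 characters to the end (rotate left by 3), then double every character.
Applying that to "horizon" gives "iizzoonnhhoorr".

iizzoonnhhoorr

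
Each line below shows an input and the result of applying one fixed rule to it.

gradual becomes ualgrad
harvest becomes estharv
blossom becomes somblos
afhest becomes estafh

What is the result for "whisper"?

perwhis

Each output is the input with this applied: move the last 3 characters to the front (rotate right by 3).
Doing the same to "whisper": "perwhis".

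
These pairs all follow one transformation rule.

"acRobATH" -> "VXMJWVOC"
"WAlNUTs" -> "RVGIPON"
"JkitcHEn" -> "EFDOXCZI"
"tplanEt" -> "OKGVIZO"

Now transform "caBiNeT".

Each output is the input with this applied: shift every letter 5 places backward in the alphabet (wrapping around), then convert every letter to uppercase.
For "caBiNeT", step one produces "xvWdIzO"; step two turns that into "XVWDIZO".

XVWDIZO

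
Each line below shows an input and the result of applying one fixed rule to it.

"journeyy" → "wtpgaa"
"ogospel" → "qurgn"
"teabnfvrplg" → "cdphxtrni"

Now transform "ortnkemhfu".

vpmgojhw

Each output is the input with this applied: shift every letter 2 places forward in the alphabet (wrapping around), then delete the first 2 characters.
Working it through for "ortnkemhfu": intermediate "qtvpmgojhw", final "vpmgojhw".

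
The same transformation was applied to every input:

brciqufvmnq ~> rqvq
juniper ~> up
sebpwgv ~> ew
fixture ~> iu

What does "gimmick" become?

ii

Rule — keep one character in every 3, starting at position 2 (positions 2nd, 5th, 8th, ...).
Doing the same to "gimmick": "ii".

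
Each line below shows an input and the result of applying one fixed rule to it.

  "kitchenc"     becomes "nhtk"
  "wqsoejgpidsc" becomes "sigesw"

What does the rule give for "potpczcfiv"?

icctp

In each case the input is transformed by: reverse the string, then keep every other character starting from the second (positions 2nd, 4th, 6th, ...).
Working it through for "potpczcfiv": intermediate "vifczcptop", final "icctp".
(Check on "wqsoejgpidsc": → "csdipgjeosqw" → "sigesw" ✓)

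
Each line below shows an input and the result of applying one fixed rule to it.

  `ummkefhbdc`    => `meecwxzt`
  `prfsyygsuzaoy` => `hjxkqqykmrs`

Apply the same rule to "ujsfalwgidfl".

The pattern: shift every letter 8 places backward in the alphabet (wrapping around), then delete the last 2 characters.
Applying both steps to "ujsfalwgidfl": "mbkxsdoyavxd", then "mbkxsdoyav".

mbkxsdoyav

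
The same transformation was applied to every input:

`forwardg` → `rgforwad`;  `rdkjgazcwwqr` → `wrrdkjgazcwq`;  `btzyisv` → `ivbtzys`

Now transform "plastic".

tcplasi

Looking at the pairs, the operation is to move the last 2 characters to the front (rotate right by 2), then swap the first and last characters.
For "plastic", step one produces "icplast"; step two turns that into "tcplasi".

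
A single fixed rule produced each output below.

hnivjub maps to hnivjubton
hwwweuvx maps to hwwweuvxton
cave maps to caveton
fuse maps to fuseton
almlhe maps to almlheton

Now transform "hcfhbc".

hcfhbcton

The rule is to append "ton".
Applying that to "hcfhbc" gives "hcfhbcton".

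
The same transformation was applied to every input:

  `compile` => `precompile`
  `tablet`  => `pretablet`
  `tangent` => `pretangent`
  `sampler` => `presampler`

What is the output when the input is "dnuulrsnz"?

prednuulrsnz

The transformation: prepend "pre".
So "dnuulrsnz" becomes "prednuulrsnz".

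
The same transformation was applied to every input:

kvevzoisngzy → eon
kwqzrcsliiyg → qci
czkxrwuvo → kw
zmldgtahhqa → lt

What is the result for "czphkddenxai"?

pdn

Looking at the pairs, the operation is to keep one character in every 3, starting at position 3 (positions 3rd, 6th, 9th, ...), then delete the last character.
For "czphkddenxai", step one produces "pdni"; step two turns that into "pdn".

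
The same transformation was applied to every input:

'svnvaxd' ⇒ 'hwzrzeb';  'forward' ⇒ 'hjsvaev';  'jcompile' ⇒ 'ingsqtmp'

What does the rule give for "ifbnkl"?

In each case the input is transformed by: move the last character to the front, then shift every letter 4 places forward in the alphabet (wrapping around).
Working it through for "ifbnkl": intermediate "lifbnk", final "pmjfro".

pmjfro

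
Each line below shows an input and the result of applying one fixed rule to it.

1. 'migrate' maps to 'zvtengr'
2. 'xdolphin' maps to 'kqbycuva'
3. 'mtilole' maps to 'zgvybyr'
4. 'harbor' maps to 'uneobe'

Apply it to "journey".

In each case the input is transformed by: shift every letter 13 places forward in the alphabet (wrapping around) — i.e. ROT13.
"journey" → "wbhearl".

wbhearl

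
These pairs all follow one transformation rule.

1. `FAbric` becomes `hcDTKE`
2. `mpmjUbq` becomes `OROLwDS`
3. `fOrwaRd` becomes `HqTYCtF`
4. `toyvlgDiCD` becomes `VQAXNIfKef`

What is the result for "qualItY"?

SWCNkVa

What's happening: shift every letter 2 places forward in the alphabet (wrapping around), then flip the case of every letter.
Doing the same to "qualItY": "SWCNkVa".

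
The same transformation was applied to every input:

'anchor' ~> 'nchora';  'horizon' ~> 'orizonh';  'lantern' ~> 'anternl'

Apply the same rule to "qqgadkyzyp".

qgadkyzypq

Rule — move the first character to the end.
For "qqgadkyzyp" the result is "qgadkyzypq".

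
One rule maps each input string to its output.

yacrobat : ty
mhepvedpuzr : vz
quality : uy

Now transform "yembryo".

yy

Looking at the pairs, the operation is to sort the characters into alphabetical order, then keep only the last 2 characters.
For "yembryo" the result is "yy".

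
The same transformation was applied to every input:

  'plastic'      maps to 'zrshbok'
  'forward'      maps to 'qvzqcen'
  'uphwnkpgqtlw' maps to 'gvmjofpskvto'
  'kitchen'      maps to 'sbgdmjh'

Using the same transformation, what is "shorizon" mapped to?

nqhynmrg

What's happening: shift every letter 1 place backward in the alphabet (wrapping around), then move the first 2 characters to the end (rotate left by 2).
On "shorizon": the first step gives "rgnqhynm", and the second then gives "nqhynmrg".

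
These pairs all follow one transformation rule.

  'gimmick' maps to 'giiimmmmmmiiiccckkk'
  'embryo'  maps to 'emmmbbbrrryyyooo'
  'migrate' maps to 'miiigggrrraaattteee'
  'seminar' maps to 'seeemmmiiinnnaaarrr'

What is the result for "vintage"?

In each case the input is transformed by: repeat every character 3 times, then delete the first 2 characters.
On "vintage": the first step gives "vvviiinnntttaaagggeee", and the second then gives "viiinnntttaaagggeee".

viiinnntttaaagggeee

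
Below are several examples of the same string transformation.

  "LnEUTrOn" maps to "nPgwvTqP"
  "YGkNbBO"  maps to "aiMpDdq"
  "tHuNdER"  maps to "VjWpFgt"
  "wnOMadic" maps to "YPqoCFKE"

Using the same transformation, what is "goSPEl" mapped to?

IQurgN

Looking at the pairs, the operation is to shift every letter 2 places forward in the alphabet (wrapping around), then flip the case of every letter.
Starting from "goSPEl": after the first operation, "iqURGn"; after the second, "IQurgN".
(Check on "tHuNdER": → "vJwPfGT" → "VjWpFgt" ✓)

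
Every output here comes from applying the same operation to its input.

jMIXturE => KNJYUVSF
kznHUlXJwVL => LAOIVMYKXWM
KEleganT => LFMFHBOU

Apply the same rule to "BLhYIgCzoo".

CMIZJHDAPP

Looking at the pairs, the operation is to shift every letter 1 place forward in the alphabet (wrapping around), then convert every letter to uppercase.
On "BLhYIgCzoo": the first step gives "CMiZJhDapp", and the second then gives "CMIZJHDAPP".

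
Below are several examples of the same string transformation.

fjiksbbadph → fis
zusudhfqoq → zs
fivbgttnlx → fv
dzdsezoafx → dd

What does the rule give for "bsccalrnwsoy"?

bca

In each case the input is transformed by: keep every other character starting from the first (positions 1st, 3rd, 5th, ...), then delete the last 3 characters.
Working it through for "bsccalrnwsoy": intermediate "bcarwo", final "bca".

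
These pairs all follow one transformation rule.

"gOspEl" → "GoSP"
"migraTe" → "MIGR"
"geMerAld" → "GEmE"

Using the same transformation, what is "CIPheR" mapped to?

cipH

Each output is the input with this applied: flip the case of every letter, then keep only the first 4 characters.
"CIPheR" → "cipHEr" → "cipH".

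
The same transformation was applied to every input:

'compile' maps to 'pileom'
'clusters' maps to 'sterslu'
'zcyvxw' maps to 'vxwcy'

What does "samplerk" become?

plerkam

The transformation: delete the first character, then move the first 2 characters to the end (rotate left by 2).
"samplerk" → "amplerk" → "plerkam".
(Check on "compile": → "ompile" → "pileom" ✓)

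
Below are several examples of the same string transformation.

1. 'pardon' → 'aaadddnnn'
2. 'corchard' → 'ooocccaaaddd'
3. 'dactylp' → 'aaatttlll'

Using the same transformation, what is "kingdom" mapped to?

The pattern: keep every other character starting from the second (positions 2nd, 4th, 6th, ...), then repeat every character 3 times.
"kingdom" → "igo" → "iiigggooo".

iiigggooo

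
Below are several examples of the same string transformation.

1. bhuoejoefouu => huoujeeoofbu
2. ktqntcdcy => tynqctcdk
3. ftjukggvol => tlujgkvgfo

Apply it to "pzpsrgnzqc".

zcspgrznpq

The rule is to swap the first and last characters, then swap each adjacent pair of characters (1↔2, 3↔4, ...).
On "pzpsrgnzqc": the first step gives "czpsrgnzqp", and the second then gives "zcspgrznpq".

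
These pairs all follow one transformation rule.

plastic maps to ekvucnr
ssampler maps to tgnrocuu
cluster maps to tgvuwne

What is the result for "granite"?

What's happening: reverse the string, then shift every letter 2 places forward in the alphabet (wrapping around).
On "granite": the first step gives "etinarg", and the second then gives "gvkpcti".

gvkpcti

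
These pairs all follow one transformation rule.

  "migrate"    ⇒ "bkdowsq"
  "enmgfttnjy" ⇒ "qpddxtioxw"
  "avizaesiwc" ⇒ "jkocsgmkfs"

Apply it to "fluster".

The transformation: shift every letter 10 places forward in the alphabet (wrapping around), then move the first 3 characters to the end (rotate left by 3).
For "fluster", step one produces "pvecdob"; step two turns that into "cdobpve".

cdobpve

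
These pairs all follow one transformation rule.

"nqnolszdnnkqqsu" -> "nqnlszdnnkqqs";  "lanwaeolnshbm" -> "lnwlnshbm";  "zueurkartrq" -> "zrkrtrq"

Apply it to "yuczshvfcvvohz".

The rule is to remove every vowel.
On "yuczshvfcvvohz" that produces "yczshvfcvvhz".

yczshvfcvvhz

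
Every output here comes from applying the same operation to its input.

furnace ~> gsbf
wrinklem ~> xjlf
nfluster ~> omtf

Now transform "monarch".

nosi

What's happening: keep every other character starting from the first (positions 1st, 3rd, 5th, ...), then shift every letter 1 place forward in the alphabet (wrapping around).
So "monarch" becomes "nosi".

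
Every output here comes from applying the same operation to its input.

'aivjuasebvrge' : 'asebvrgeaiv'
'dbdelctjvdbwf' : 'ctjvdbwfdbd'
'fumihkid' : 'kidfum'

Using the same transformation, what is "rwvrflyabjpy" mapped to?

lyabjpyrwv

Looking at the pairs, the operation is to move the first 3 characters to the end (rotate left by 3), then delete the first 2 characters.
Applying both steps to "rwvrflyabjpy": "rflyabjpyrwv", then "lyabjpyrwv".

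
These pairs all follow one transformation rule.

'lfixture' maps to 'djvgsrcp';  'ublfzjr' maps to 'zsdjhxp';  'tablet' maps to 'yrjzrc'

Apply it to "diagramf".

Each output is the input with this applied: swap each adjacent pair of characters (1↔2, 3↔4, ...), then shift every letter 2 places backward in the alphabet (wrapping around).
Working it through for "diagramf": intermediate "idgaarfm", final "gbeyypdk".

gbeyypdk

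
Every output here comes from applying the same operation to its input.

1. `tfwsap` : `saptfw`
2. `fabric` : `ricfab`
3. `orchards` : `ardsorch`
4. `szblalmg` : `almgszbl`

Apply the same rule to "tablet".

lettab

Each output is the input with this applied: swap the front and back halves of the string.
For "tablet" the result is "lettab".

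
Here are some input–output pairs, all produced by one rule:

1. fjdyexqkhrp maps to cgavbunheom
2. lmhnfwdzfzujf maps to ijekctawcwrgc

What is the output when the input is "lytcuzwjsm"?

What's happening: shift every letter 3 places backward in the alphabet (wrapping around).
Applying that to "lytcuzwjsm" gives "ivqzrwtgpj".

ivqzrwtgpj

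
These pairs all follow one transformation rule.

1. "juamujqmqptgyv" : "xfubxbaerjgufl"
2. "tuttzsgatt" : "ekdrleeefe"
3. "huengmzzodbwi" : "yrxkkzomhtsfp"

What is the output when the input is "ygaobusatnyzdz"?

zmfdleyjkokjrl

Looking at the pairs, the operation is to shift every letter 11 places forward in the alphabet (wrapping around), then move the first 3 characters to the end (rotate left by 3).
On "ygaobusatnyzdz": the first step gives "jrlzmfdleyjkok", and the second then gives "zmfdleyjkokjrl".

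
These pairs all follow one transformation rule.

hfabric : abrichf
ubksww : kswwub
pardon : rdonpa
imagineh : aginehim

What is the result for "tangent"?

Rule — move the first 2 characters to the end (rotate left by 2).
On "tangent" that produces "ngentta".

ngentta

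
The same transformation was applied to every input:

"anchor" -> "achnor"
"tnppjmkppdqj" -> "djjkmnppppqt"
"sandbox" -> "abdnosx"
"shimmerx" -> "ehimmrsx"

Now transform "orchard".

Rule — sort the characters into alphabetical order.
On "orchard" that produces "acdhorr".

acdhorr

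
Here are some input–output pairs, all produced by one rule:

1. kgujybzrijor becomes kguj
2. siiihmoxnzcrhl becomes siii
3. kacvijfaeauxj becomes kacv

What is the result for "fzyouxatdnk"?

What's happening: keep only the first 4 characters.
So "fzyouxatdnk" becomes "fzyo".

fzyo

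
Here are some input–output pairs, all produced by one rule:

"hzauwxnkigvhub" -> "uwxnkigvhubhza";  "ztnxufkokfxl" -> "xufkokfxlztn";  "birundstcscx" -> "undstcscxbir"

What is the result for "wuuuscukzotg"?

uscukzotgwuu

The pattern: move the first 3 characters to the end (rotate left by 3).
Applying that to "wuuuscukzotg" gives "uscukzotgwuu".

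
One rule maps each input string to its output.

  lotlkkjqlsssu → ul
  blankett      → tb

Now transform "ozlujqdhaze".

The transformation: move the last character to the front, then keep only the first 2 characters.
Starting from "ozlujqdhaze": after the first operation, "eozlujqdhaz"; after the second, "eo".

eo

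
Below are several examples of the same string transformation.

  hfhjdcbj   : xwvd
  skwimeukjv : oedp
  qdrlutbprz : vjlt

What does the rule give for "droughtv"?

abnp

Looking at the pairs, the operation is to shift every letter 6 places backward in the alphabet (wrapping around), then keep only the last 4 characters.
On "droughtv": the first step gives "xlioabnp", and the second then gives "abnp".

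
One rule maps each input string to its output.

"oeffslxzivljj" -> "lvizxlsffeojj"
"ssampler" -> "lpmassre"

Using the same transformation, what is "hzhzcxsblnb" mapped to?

The transformation: reverse the string, then move the first 2 characters to the end (rotate left by 2).
Applying both steps to "hzhzcxsblnb": "bnlbsxczhzh", then "lbsxczhzhbn".
(Check on "oeffslxzivljj": → "jjlvizxlsffeo" → "lvizxlsffeojj" ✓)

lbsxczhzhbn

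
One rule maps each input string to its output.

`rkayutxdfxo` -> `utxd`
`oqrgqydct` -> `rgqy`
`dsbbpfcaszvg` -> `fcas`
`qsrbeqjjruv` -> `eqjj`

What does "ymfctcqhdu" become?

ctcq

Rule — delete the last 3 characters, then keep only the last 4 characters.
Working it through for "ymfctcqhdu": intermediate "ymfctcq", final "ctcq".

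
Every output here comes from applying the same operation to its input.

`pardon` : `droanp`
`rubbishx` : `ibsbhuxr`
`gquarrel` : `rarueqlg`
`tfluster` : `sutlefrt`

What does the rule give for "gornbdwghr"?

Looking at the pairs, the operation is to swap the front and back halves of the string, then take characters alternately from the front and the back (1st, last, 2nd, 2nd-last, ...).
Doing the same to "gornbdwghr": "dbwngrhorg".

dbwngrhorg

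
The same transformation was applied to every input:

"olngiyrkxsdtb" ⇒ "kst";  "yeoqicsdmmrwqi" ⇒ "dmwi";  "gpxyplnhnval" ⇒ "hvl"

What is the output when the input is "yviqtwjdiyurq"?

dyr

Each output is the input with this applied: keep every other character starting from the second (positions 2nd, 4th, 6th, ...), then delete the first 3 characters.
Working it through for "yviqtwjdiyurq": intermediate "vqwdyr", final "dyr".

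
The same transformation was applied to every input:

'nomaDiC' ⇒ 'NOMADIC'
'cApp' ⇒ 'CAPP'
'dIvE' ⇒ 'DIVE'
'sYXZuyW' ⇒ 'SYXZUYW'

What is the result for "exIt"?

The rule is to convert every letter to uppercase.
On "exIt" that produces "EXIT".

EXIT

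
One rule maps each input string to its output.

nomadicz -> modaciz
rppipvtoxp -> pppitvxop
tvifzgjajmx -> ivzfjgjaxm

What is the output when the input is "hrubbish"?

In each case the input is transformed by: delete the first character, then swap each adjacent pair of characters (1↔2, 3↔4, ...).
For "hrubbish", step one produces "rubbish"; step two turns that into "urbbsih".
(Check on "tvifzgjajmx": → "vifzgjajmx" → "ivzfjgjaxm" ✓)

urbbsih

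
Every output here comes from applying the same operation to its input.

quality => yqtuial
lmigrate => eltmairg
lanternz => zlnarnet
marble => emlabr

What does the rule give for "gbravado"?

ogdbarva

The rule is to reverse the string, then take characters alternately from the front and the back (1st, last, 2nd, 2nd-last, ...).
"gbravado" → "odavarbg" → "ogdbarva".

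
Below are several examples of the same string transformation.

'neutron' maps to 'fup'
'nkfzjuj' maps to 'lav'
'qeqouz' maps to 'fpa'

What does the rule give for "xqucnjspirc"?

rdkqs

Rule — shift every letter 1 place forward in the alphabet (wrapping around), then keep every other character starting from the second (positions 2nd, 4th, 6th, ...).
For "xqucnjspirc" the result is "rdkqs".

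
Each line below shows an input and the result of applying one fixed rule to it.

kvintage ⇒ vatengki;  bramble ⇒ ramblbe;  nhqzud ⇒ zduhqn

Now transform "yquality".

Looking at the pairs, the operation is to sort the characters into reverse alphabetical order, then take characters alternately from the front and the back (1st, last, 2nd, 2nd-last, ...).
On "yquality" that produces "yayiultq".

yayiultq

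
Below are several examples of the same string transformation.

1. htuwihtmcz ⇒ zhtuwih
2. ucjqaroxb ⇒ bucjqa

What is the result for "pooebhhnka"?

Rule — move the last character to the front, then delete the last 3 characters.
For "pooebhhnka" the result is "apooebh".

apooebh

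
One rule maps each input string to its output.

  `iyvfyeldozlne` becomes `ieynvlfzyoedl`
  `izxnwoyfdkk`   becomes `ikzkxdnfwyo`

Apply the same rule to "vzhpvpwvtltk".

In each case the input is transformed by: take characters alternately from the front and the back (1st, last, 2nd, 2nd-last, ...).
For "vzhpvpwvtltk" the result is "vkzthlptvvpw".

vkzthlptvvpw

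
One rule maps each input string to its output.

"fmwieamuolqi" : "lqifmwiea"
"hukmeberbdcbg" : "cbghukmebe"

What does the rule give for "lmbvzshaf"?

The rule is to move the last 3 characters to the front (rotate right by 3), then delete the last 3 characters.
Working it through for "lmbvzshaf": intermediate "haflmbvzs", final "haflmb".

haflmb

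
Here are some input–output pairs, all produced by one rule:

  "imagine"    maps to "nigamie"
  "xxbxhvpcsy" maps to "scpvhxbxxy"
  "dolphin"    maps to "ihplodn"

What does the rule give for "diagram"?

argaidm

What's happening: move the last character to the front, then reverse the string.
Working it through for "diagram": intermediate "mdiagra", final "argaidm".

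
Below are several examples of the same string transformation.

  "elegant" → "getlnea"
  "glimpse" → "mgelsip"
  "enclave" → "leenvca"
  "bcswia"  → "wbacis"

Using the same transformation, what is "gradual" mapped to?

dglraau

Looking at the pairs, the operation is to take characters alternately from the front and the back (1st, last, 2nd, 2nd-last, ...), then move the last character to the front.
Starting from "gradual": after the first operation, "glraaud"; after the second, "dglraau".
(Check on "enclave": → "eenvcal" → "leenvca" ✓)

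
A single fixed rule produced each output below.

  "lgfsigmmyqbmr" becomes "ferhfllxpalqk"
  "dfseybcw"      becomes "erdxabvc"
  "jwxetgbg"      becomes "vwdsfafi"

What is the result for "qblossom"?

What's happening: move the first character to the end, then shift every letter 1 place backward in the alphabet (wrapping around).
For "qblossom", step one produces "blossomq"; step two turns that into "aknrrnlp".

aknrrnlp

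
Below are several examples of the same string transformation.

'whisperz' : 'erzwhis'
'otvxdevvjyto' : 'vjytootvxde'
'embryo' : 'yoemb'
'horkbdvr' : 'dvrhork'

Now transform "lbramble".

blelbra

The transformation: swap the front and back halves of the string, then delete the first character.
For "lbramble", step one produces "mblelbra"; step two turns that into "blelbra".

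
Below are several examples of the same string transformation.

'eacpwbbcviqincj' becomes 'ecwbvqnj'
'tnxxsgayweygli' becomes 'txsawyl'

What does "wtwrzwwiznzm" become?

wwzwzz

What's happening: keep every other character starting from the first (positions 1st, 3rd, 5th, ...).
"wtwrzwwiznzm" → "wwzwzz".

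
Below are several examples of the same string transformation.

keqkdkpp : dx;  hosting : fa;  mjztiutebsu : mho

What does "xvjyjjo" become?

ww

Each output is the input with this applied: keep one character in every 3, starting at position 3 (positions 3rd, 6th, 9th, ...), then shift every letter 13 places forward in the alphabet (wrapping around) — i.e. ROT13.
Starting from "xvjyjjo": after the first operation, "jj"; after the second, "ww".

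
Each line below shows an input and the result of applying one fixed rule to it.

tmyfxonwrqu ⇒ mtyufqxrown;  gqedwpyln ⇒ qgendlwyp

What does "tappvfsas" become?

What's happening: move the first character to the end, then take characters alternately from the front and the back (1st, last, 2nd, 2nd-last, ...).
Working it through for "tappvfsas": intermediate "appvfsast", final "atpspavsf".

atpspavsf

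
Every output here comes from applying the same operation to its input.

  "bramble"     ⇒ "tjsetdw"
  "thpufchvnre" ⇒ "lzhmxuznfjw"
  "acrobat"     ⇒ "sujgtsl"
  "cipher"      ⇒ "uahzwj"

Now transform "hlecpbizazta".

Each output is the input with this applied: shift every letter 8 places backward in the alphabet (wrapping around).
Applying that to "hlecpbizazta" gives "zdwuhtarsrls".

zdwuhtarsrls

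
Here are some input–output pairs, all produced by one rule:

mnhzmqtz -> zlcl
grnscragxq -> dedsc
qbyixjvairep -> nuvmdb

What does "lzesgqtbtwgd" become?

lecnip

The rule is to shift every letter 12 places forward in the alphabet (wrapping around), then keep every other character starting from the second (positions 2nd, 4th, 6th, ...).
On "lzesgqtbtwgd": the first step gives "xlqescfnfisp", and the second then gives "lecnip".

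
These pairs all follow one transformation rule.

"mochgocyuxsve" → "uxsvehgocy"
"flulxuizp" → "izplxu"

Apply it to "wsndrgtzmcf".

zmcfdrgt

The pattern: delete the first 3 characters, then swap the front and back halves of the string.
Applying both steps to "wsndrgtzmcf": "drgtzmcf", then "zmcfdrgt".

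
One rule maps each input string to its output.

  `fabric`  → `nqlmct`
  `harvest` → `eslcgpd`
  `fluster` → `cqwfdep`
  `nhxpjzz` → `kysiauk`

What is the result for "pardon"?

Looking at the pairs, the operation is to shift every letter 11 places forward in the alphabet (wrapping around), then move the last character to the front.
For "pardon", step one produces "alcozy"; step two turns that into "yalcoz".

yalcoz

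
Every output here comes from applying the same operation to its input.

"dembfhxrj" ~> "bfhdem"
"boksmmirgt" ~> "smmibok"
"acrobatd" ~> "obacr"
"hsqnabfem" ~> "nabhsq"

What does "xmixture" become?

xtxmi

Looking at the pairs, the operation is to delete the last 3 characters, then move the first 3 characters to the end (rotate left by 3).
For "xmixture" the result is "xtxmi".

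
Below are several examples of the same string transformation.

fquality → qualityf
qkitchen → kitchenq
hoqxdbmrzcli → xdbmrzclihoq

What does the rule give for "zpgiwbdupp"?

giwbduppzp

The transformation: swap the front and back halves of the string, then move the last 3 characters to the front (rotate right by 3).
Working it through for "zpgiwbdupp": intermediate "bduppzpgiw", final "giwbduppzp".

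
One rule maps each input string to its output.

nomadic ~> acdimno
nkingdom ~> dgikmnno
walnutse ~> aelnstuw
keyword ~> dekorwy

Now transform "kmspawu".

akmpsuw

In each case the input is transformed by: sort the characters into alphabetical order.
Applying that to "kmspawu" gives "akmpsuw".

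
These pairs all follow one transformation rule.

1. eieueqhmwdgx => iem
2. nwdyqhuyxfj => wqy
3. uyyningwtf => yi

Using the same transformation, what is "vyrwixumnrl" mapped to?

In each case the input is transformed by: delete the last 3 characters, then keep one character in every 3, starting at position 2 (positions 2nd, 5th, 8th, ...).
Applying both steps to "vyrwixumnrl": "vyrwixum", then "yim".
(Check on "nwdyqhuyxfj": → "nwdyqhuy" → "wqy" ✓)

yim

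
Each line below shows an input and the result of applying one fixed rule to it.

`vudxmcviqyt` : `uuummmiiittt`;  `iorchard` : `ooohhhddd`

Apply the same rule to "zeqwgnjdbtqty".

What's happening: keep one character in every 3, starting at position 2 (positions 2nd, 5th, 8th, ...), then repeat every character 3 times.
For "zeqwgnjdbtqty", step one produces "egdq"; step two turns that into "eeegggdddqqq".

eeegggdddqqq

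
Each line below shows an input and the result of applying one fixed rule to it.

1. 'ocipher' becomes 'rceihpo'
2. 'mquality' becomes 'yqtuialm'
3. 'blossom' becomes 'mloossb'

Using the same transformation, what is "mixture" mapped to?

eirxutm

The transformation: take characters alternately from the front and the back (1st, last, 2nd, 2nd-last, ...), then move the first character to the end.
For "mixture" the result is "eirxutm".
(Check on "ocipher": → "orceihp" → "rceihpo" ✓)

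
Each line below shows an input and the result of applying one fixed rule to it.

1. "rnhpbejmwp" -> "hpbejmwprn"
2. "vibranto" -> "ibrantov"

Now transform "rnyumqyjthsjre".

Looking at the pairs, the operation is to swap the front and back halves of the string, then move the last 3 characters to the front (rotate right by 3).
On "rnyumqyjthsjre": the first step gives "jthsjrernyumqy", and the second then gives "mqyjthsjrernyu".
(Check on "vibranto": → "antovibr" → "ibrantov" ✓)

mqyjthsjrernyu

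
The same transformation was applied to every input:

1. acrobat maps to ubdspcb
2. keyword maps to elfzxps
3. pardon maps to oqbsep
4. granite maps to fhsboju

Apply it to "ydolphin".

In each case the input is transformed by: move the last character to the front, then shift every letter 1 place forward in the alphabet (wrapping around).
Applying both steps to "ydolphin": "nydolphi", then "ozepmqij".

ozepmqij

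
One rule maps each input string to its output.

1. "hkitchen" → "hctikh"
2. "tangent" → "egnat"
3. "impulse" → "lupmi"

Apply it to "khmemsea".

smemhk

The transformation: delete the last 2 characters, then reverse the string.
Starting from "khmemsea": after the first operation, "khmems"; after the second, "smemhk".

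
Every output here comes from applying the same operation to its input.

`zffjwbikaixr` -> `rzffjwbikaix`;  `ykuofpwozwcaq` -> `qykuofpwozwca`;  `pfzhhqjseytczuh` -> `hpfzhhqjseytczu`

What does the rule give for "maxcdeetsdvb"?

Looking at the pairs, the operation is to move the last character to the front.
For "maxcdeetsdvb" the result is "bmaxcdeetsdv".

bmaxcdeetsdv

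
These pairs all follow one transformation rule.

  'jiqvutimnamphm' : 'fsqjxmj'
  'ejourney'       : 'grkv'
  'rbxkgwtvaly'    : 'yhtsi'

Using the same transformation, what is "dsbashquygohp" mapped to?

The pattern: keep every other character starting from the second (positions 2nd, 4th, 6th, ...), then shift every letter 3 places backward in the alphabet (wrapping around).
Starting from "dsbashquygohp": after the first operation, "sahugh"; after the second, "pxerde".

pxerde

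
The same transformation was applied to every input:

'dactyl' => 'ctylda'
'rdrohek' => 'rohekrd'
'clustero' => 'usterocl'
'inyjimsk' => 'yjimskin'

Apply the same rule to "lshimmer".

The rule is to move the first 2 characters to the end (rotate left by 2).
Applying that to "lshimmer" gives "himmerls".

himmerls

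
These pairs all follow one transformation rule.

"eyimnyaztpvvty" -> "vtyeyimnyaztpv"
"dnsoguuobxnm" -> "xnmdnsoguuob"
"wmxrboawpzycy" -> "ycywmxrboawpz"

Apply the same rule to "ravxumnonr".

onrravxumn

The transformation: move the last 3 characters to the front (rotate right by 3).
On "ravxumnonr" that produces "onrravxumn".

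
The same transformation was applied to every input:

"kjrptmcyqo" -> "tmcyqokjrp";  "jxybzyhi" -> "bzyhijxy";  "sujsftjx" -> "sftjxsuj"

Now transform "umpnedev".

nedevump

The pattern: swap the front and back halves of the string, then move the last character to the front.
On "umpnedev": the first step gives "edevumpn", and the second then gives "nedevump".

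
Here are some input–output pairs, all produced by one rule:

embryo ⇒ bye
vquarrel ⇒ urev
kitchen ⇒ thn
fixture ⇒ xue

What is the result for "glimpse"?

ipe

Looking at the pairs, the operation is to move the first character to the end, then keep every other character starting from the second (positions 2nd, 4th, 6th, ...).
Applying both steps to "glimpse": "limpseg", then "ipe".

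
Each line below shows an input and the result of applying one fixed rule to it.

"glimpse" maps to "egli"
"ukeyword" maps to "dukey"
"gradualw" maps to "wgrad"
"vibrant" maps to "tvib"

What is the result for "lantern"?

nlan

What's happening: move the last character to the front, then delete the last 3 characters.
For "lantern", step one produces "nlanter"; step two turns that into "nlan".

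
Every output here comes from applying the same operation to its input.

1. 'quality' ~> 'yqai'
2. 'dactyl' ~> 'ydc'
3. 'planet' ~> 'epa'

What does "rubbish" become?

The rule is to keep every other character starting from the first (positions 1st, 3rd, 5th, ...), then move the last character to the front.
"rubbish" → "rbih" → "hrbi".

hrbi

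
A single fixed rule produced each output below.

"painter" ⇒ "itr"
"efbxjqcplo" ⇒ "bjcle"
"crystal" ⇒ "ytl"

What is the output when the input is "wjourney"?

The transformation: move the first character to the end, then keep every other character starting from the second (positions 2nd, 4th, 6th, ...).
For "wjourney", step one produces "journeyw"; step two turns that into "orew".
(Check on "efbxjqcplo": → "fbxjqcploe" → "bjcle" ✓)

orew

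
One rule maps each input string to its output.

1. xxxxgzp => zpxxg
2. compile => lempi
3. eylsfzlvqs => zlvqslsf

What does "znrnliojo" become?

Each output is the input with this applied: delete the first 2 characters, then move the first 3 characters to the end (rotate left by 3).
Applying both steps to "znrnliojo": "rnliojo", then "iojornl".

iojornl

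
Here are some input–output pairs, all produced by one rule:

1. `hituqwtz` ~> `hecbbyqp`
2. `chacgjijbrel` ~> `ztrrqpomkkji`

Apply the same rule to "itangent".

The pattern: sort the characters into reverse alphabetical order, then shift every letter 8 places forward in the alphabet (wrapping around).
For "itangent" the result is "bbvvqomi".

bbvvqomi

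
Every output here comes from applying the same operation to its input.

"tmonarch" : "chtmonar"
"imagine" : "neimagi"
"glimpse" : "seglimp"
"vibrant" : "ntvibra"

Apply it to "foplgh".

ghfopl

The transformation: move the last 2 characters to the front (rotate right by 2).
For "foplgh" the result is "ghfopl".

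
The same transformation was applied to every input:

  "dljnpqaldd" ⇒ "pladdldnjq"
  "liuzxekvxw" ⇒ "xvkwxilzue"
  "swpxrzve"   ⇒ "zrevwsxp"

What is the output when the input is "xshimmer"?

mmresxih

Rule — swap each adjacent pair of characters (1↔2, 3↔4, ...), then swap the front and back halves of the string.
Starting from "xshimmer": after the first operation, "sxihmmre"; after the second, "mmresxih".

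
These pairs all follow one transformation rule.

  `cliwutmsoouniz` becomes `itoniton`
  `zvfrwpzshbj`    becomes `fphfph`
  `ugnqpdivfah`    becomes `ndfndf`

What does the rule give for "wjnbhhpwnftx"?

The transformation: keep one character in every 3, starting at position 3 (positions 3rd, 6th, 9th, ...), then write the whole string twice.
"wjnbhhpwnftx" → "nhnx" → "nhnxnhnx".

nhnxnhnx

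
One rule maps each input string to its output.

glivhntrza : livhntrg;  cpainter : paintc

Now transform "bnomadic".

nomadb

What's happening: delete the last 2 characters, then move the first character to the end.
On "bnomadic" that produces "nomadb".
(Check on "glivhntrza": → "glivhntr" → "livhntrg" ✓)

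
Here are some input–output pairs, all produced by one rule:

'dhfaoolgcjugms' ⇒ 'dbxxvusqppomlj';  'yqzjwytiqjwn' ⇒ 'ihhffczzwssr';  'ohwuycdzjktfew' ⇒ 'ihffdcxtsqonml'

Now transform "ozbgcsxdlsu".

Rule — sort the characters into reverse alphabetical order, then shift every letter 9 places forward in the alphabet (wrapping around).
Applying both steps to "ozbgcsxdlsu": "zxussolgdcb", then "igdbbxupmlk".

igdbbxupmlk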